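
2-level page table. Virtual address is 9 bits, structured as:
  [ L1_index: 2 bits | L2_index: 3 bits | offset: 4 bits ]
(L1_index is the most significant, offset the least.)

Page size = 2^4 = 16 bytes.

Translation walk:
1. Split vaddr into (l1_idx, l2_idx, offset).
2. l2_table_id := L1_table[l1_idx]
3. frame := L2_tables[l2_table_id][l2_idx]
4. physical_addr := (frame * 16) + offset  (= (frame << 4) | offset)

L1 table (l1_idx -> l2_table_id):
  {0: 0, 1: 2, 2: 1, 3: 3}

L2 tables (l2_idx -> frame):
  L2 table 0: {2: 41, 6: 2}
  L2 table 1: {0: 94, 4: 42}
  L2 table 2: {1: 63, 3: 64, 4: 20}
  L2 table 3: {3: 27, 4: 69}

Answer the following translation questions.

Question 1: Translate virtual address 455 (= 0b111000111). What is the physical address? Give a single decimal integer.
vaddr = 455 = 0b111000111
Split: l1_idx=3, l2_idx=4, offset=7
L1[3] = 3
L2[3][4] = 69
paddr = 69 * 16 + 7 = 1111

Answer: 1111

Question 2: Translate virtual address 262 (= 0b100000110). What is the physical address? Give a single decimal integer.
vaddr = 262 = 0b100000110
Split: l1_idx=2, l2_idx=0, offset=6
L1[2] = 1
L2[1][0] = 94
paddr = 94 * 16 + 6 = 1510

Answer: 1510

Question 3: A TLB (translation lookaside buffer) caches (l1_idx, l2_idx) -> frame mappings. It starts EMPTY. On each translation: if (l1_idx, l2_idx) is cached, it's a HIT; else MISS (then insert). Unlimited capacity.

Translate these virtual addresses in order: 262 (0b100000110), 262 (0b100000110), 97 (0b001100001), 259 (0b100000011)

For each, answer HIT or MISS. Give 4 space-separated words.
Answer: MISS HIT MISS HIT

Derivation:
vaddr=262: (2,0) not in TLB -> MISS, insert
vaddr=262: (2,0) in TLB -> HIT
vaddr=97: (0,6) not in TLB -> MISS, insert
vaddr=259: (2,0) in TLB -> HIT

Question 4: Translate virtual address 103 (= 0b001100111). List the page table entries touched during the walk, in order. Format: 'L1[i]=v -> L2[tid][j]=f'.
Answer: L1[0]=0 -> L2[0][6]=2

Derivation:
vaddr = 103 = 0b001100111
Split: l1_idx=0, l2_idx=6, offset=7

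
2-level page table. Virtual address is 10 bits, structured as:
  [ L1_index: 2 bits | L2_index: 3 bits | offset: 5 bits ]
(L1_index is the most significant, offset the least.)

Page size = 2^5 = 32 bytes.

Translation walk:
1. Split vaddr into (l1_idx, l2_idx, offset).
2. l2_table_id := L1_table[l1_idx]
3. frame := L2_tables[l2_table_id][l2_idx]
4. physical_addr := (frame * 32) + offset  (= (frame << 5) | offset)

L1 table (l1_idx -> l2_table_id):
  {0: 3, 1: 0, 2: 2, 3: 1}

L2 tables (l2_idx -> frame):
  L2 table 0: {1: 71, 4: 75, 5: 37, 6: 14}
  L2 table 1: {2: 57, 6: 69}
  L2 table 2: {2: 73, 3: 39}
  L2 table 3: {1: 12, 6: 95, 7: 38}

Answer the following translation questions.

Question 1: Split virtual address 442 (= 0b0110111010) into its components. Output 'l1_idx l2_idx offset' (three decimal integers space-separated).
Answer: 1 5 26

Derivation:
vaddr = 442 = 0b0110111010
  top 2 bits -> l1_idx = 1
  next 3 bits -> l2_idx = 5
  bottom 5 bits -> offset = 26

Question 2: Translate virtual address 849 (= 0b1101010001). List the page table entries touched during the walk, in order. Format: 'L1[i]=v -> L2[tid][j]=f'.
Answer: L1[3]=1 -> L2[1][2]=57

Derivation:
vaddr = 849 = 0b1101010001
Split: l1_idx=3, l2_idx=2, offset=17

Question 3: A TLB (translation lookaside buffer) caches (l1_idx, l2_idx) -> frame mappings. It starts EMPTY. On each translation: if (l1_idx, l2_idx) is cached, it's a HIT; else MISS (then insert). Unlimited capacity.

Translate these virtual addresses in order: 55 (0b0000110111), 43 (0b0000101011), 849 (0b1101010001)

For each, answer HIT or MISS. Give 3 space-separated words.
Answer: MISS HIT MISS

Derivation:
vaddr=55: (0,1) not in TLB -> MISS, insert
vaddr=43: (0,1) in TLB -> HIT
vaddr=849: (3,2) not in TLB -> MISS, insert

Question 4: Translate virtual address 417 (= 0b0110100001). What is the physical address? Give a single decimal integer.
Answer: 1185

Derivation:
vaddr = 417 = 0b0110100001
Split: l1_idx=1, l2_idx=5, offset=1
L1[1] = 0
L2[0][5] = 37
paddr = 37 * 32 + 1 = 1185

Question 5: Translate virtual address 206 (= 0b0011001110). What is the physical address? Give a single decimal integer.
Answer: 3054

Derivation:
vaddr = 206 = 0b0011001110
Split: l1_idx=0, l2_idx=6, offset=14
L1[0] = 3
L2[3][6] = 95
paddr = 95 * 32 + 14 = 3054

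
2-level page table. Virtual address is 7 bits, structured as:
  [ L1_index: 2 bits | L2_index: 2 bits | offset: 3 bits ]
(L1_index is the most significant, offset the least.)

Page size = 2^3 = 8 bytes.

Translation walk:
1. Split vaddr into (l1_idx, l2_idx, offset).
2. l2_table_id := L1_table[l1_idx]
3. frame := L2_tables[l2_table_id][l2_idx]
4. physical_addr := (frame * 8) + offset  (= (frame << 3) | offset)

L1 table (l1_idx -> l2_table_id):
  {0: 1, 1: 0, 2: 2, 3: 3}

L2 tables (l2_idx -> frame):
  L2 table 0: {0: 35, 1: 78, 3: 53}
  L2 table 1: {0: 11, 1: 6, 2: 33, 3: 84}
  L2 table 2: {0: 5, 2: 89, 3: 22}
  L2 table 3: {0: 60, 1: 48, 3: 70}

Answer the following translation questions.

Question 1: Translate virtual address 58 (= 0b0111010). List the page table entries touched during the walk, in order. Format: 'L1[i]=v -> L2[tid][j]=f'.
Answer: L1[1]=0 -> L2[0][3]=53

Derivation:
vaddr = 58 = 0b0111010
Split: l1_idx=1, l2_idx=3, offset=2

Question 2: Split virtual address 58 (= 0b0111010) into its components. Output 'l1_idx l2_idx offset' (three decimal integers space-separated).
vaddr = 58 = 0b0111010
  top 2 bits -> l1_idx = 1
  next 2 bits -> l2_idx = 3
  bottom 3 bits -> offset = 2

Answer: 1 3 2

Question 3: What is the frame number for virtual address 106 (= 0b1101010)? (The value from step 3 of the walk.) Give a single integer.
Answer: 48

Derivation:
vaddr = 106: l1_idx=3, l2_idx=1
L1[3] = 3; L2[3][1] = 48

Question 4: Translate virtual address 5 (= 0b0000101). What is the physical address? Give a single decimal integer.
vaddr = 5 = 0b0000101
Split: l1_idx=0, l2_idx=0, offset=5
L1[0] = 1
L2[1][0] = 11
paddr = 11 * 8 + 5 = 93

Answer: 93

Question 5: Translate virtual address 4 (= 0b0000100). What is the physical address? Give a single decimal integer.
Answer: 92

Derivation:
vaddr = 4 = 0b0000100
Split: l1_idx=0, l2_idx=0, offset=4
L1[0] = 1
L2[1][0] = 11
paddr = 11 * 8 + 4 = 92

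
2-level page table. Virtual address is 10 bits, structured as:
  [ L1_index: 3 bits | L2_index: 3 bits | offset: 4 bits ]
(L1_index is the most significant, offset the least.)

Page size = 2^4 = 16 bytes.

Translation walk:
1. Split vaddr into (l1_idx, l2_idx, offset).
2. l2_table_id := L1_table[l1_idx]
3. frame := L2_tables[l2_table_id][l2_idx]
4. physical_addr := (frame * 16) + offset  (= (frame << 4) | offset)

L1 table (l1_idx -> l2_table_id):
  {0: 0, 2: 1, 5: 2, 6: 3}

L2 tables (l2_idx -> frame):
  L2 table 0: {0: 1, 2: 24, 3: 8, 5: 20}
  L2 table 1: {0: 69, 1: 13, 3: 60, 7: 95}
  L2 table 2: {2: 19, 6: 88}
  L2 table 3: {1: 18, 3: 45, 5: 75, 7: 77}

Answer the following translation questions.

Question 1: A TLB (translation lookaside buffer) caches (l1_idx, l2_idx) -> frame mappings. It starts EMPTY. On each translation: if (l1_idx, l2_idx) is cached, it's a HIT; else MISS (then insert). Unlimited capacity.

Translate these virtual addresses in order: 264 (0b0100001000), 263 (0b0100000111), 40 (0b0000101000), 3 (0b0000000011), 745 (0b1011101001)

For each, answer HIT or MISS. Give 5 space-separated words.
vaddr=264: (2,0) not in TLB -> MISS, insert
vaddr=263: (2,0) in TLB -> HIT
vaddr=40: (0,2) not in TLB -> MISS, insert
vaddr=3: (0,0) not in TLB -> MISS, insert
vaddr=745: (5,6) not in TLB -> MISS, insert

Answer: MISS HIT MISS MISS MISS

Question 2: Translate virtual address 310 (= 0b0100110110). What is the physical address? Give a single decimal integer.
Answer: 966

Derivation:
vaddr = 310 = 0b0100110110
Split: l1_idx=2, l2_idx=3, offset=6
L1[2] = 1
L2[1][3] = 60
paddr = 60 * 16 + 6 = 966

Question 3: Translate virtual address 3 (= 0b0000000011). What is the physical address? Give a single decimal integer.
vaddr = 3 = 0b0000000011
Split: l1_idx=0, l2_idx=0, offset=3
L1[0] = 0
L2[0][0] = 1
paddr = 1 * 16 + 3 = 19

Answer: 19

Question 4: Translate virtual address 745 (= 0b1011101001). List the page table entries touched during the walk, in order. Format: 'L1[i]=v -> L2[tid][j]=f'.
vaddr = 745 = 0b1011101001
Split: l1_idx=5, l2_idx=6, offset=9

Answer: L1[5]=2 -> L2[2][6]=88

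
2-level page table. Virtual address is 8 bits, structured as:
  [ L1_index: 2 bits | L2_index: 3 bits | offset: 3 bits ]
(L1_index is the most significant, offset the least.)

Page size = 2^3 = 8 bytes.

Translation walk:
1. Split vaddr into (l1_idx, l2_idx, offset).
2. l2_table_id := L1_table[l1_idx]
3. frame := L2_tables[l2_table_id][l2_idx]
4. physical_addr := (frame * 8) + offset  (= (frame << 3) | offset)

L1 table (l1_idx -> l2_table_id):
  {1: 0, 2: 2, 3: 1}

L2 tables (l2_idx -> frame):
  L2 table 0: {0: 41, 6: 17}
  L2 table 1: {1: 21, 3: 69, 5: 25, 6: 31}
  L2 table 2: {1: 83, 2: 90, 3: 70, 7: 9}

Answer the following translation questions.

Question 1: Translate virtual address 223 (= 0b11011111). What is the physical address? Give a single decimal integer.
vaddr = 223 = 0b11011111
Split: l1_idx=3, l2_idx=3, offset=7
L1[3] = 1
L2[1][3] = 69
paddr = 69 * 8 + 7 = 559

Answer: 559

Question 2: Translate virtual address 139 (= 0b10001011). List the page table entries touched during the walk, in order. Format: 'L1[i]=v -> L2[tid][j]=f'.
vaddr = 139 = 0b10001011
Split: l1_idx=2, l2_idx=1, offset=3

Answer: L1[2]=2 -> L2[2][1]=83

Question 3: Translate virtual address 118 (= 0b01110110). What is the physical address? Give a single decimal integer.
Answer: 142

Derivation:
vaddr = 118 = 0b01110110
Split: l1_idx=1, l2_idx=6, offset=6
L1[1] = 0
L2[0][6] = 17
paddr = 17 * 8 + 6 = 142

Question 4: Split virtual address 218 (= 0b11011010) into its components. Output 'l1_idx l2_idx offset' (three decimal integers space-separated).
Answer: 3 3 2

Derivation:
vaddr = 218 = 0b11011010
  top 2 bits -> l1_idx = 3
  next 3 bits -> l2_idx = 3
  bottom 3 bits -> offset = 2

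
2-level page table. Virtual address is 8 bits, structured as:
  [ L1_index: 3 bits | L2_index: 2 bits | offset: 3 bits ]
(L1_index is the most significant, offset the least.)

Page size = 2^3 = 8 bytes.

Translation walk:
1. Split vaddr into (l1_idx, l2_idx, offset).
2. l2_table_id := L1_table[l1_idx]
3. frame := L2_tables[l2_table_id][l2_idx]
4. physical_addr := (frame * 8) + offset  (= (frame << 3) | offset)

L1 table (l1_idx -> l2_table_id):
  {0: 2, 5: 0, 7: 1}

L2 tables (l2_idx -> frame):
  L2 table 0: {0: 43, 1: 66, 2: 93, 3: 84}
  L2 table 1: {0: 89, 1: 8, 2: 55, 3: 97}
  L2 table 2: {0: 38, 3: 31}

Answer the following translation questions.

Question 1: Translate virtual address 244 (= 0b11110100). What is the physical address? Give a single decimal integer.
vaddr = 244 = 0b11110100
Split: l1_idx=7, l2_idx=2, offset=4
L1[7] = 1
L2[1][2] = 55
paddr = 55 * 8 + 4 = 444

Answer: 444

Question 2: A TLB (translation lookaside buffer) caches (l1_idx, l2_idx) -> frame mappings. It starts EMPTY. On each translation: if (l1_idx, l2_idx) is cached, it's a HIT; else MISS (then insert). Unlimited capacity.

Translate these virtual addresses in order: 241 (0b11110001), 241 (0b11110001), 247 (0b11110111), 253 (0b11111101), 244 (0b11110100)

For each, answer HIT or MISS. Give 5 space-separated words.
vaddr=241: (7,2) not in TLB -> MISS, insert
vaddr=241: (7,2) in TLB -> HIT
vaddr=247: (7,2) in TLB -> HIT
vaddr=253: (7,3) not in TLB -> MISS, insert
vaddr=244: (7,2) in TLB -> HIT

Answer: MISS HIT HIT MISS HIT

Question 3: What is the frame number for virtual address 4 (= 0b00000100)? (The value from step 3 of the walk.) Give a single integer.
Answer: 38

Derivation:
vaddr = 4: l1_idx=0, l2_idx=0
L1[0] = 2; L2[2][0] = 38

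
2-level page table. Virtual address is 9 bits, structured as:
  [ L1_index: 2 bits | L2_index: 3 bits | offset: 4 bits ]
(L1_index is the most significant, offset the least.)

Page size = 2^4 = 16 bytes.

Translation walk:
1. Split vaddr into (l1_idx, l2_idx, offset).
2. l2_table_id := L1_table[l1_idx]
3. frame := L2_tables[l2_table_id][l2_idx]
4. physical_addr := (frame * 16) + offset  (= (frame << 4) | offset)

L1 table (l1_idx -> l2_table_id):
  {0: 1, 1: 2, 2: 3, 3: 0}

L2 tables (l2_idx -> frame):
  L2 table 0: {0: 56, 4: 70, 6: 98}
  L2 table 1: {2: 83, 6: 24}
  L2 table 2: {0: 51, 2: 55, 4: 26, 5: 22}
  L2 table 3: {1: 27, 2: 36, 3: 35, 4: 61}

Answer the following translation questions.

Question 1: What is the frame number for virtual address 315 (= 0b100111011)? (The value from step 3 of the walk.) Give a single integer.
Answer: 35

Derivation:
vaddr = 315: l1_idx=2, l2_idx=3
L1[2] = 3; L2[3][3] = 35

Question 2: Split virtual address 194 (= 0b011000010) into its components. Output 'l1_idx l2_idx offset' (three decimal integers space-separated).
vaddr = 194 = 0b011000010
  top 2 bits -> l1_idx = 1
  next 3 bits -> l2_idx = 4
  bottom 4 bits -> offset = 2

Answer: 1 4 2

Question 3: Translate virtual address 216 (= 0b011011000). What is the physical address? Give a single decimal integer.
Answer: 360

Derivation:
vaddr = 216 = 0b011011000
Split: l1_idx=1, l2_idx=5, offset=8
L1[1] = 2
L2[2][5] = 22
paddr = 22 * 16 + 8 = 360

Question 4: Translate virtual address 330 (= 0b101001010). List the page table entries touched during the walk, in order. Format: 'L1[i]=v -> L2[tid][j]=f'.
Answer: L1[2]=3 -> L2[3][4]=61

Derivation:
vaddr = 330 = 0b101001010
Split: l1_idx=2, l2_idx=4, offset=10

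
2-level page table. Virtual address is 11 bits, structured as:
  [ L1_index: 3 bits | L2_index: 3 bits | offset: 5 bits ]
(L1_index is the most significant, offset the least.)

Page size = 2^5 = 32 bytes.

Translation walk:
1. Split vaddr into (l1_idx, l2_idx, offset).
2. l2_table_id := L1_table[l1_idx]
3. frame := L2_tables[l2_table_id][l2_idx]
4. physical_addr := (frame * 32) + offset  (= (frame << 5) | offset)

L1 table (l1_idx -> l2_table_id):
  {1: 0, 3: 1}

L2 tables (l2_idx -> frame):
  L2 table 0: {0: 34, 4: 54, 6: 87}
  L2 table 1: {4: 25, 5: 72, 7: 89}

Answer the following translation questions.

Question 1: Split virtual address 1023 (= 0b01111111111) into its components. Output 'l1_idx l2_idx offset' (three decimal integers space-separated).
Answer: 3 7 31

Derivation:
vaddr = 1023 = 0b01111111111
  top 3 bits -> l1_idx = 3
  next 3 bits -> l2_idx = 7
  bottom 5 bits -> offset = 31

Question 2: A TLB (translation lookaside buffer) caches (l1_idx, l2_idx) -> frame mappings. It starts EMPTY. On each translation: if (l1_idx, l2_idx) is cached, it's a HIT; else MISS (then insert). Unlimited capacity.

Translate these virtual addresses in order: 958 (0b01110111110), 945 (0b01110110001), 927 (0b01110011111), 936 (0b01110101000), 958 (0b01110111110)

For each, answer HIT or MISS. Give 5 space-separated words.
vaddr=958: (3,5) not in TLB -> MISS, insert
vaddr=945: (3,5) in TLB -> HIT
vaddr=927: (3,4) not in TLB -> MISS, insert
vaddr=936: (3,5) in TLB -> HIT
vaddr=958: (3,5) in TLB -> HIT

Answer: MISS HIT MISS HIT HIT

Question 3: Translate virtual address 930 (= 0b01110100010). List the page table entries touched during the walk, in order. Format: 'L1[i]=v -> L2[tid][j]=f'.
Answer: L1[3]=1 -> L2[1][5]=72

Derivation:
vaddr = 930 = 0b01110100010
Split: l1_idx=3, l2_idx=5, offset=2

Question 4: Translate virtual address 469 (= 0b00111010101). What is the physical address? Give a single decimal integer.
Answer: 2805

Derivation:
vaddr = 469 = 0b00111010101
Split: l1_idx=1, l2_idx=6, offset=21
L1[1] = 0
L2[0][6] = 87
paddr = 87 * 32 + 21 = 2805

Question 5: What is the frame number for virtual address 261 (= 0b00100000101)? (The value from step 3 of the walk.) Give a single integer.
vaddr = 261: l1_idx=1, l2_idx=0
L1[1] = 0; L2[0][0] = 34

Answer: 34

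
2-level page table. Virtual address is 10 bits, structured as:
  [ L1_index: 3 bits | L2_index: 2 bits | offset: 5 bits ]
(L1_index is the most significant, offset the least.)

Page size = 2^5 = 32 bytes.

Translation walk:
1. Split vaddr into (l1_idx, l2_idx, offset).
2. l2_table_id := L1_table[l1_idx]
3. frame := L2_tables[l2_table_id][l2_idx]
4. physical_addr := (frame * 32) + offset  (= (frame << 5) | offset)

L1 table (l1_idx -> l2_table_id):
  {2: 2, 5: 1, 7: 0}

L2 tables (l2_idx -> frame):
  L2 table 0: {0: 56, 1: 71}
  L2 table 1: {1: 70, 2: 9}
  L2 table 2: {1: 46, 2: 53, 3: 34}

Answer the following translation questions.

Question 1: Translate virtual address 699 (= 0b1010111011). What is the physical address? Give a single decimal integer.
vaddr = 699 = 0b1010111011
Split: l1_idx=5, l2_idx=1, offset=27
L1[5] = 1
L2[1][1] = 70
paddr = 70 * 32 + 27 = 2267

Answer: 2267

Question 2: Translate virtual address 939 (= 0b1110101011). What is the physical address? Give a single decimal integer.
Answer: 2283

Derivation:
vaddr = 939 = 0b1110101011
Split: l1_idx=7, l2_idx=1, offset=11
L1[7] = 0
L2[0][1] = 71
paddr = 71 * 32 + 11 = 2283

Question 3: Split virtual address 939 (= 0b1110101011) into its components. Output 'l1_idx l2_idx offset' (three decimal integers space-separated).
Answer: 7 1 11

Derivation:
vaddr = 939 = 0b1110101011
  top 3 bits -> l1_idx = 7
  next 2 bits -> l2_idx = 1
  bottom 5 bits -> offset = 11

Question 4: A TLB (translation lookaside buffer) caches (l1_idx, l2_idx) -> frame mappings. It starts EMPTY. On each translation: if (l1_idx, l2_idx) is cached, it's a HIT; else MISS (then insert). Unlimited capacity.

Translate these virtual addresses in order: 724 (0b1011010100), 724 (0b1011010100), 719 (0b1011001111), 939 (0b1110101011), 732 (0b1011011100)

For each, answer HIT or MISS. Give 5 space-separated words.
Answer: MISS HIT HIT MISS HIT

Derivation:
vaddr=724: (5,2) not in TLB -> MISS, insert
vaddr=724: (5,2) in TLB -> HIT
vaddr=719: (5,2) in TLB -> HIT
vaddr=939: (7,1) not in TLB -> MISS, insert
vaddr=732: (5,2) in TLB -> HIT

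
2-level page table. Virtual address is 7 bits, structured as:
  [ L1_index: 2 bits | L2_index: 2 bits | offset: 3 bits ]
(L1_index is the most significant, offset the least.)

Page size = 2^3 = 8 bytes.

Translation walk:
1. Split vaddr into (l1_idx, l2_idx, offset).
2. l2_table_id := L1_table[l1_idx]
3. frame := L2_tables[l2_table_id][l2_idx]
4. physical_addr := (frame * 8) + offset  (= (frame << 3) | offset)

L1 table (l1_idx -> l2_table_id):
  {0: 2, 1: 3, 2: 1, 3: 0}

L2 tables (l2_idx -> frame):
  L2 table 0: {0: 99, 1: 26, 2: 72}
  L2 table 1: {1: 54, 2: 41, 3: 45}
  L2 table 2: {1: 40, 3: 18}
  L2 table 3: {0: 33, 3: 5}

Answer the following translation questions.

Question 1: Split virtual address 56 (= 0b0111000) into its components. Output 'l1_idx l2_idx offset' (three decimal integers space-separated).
Answer: 1 3 0

Derivation:
vaddr = 56 = 0b0111000
  top 2 bits -> l1_idx = 1
  next 2 bits -> l2_idx = 3
  bottom 3 bits -> offset = 0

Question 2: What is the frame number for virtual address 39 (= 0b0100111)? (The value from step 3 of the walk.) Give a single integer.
vaddr = 39: l1_idx=1, l2_idx=0
L1[1] = 3; L2[3][0] = 33

Answer: 33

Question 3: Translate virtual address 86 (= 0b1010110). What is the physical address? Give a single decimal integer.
vaddr = 86 = 0b1010110
Split: l1_idx=2, l2_idx=2, offset=6
L1[2] = 1
L2[1][2] = 41
paddr = 41 * 8 + 6 = 334

Answer: 334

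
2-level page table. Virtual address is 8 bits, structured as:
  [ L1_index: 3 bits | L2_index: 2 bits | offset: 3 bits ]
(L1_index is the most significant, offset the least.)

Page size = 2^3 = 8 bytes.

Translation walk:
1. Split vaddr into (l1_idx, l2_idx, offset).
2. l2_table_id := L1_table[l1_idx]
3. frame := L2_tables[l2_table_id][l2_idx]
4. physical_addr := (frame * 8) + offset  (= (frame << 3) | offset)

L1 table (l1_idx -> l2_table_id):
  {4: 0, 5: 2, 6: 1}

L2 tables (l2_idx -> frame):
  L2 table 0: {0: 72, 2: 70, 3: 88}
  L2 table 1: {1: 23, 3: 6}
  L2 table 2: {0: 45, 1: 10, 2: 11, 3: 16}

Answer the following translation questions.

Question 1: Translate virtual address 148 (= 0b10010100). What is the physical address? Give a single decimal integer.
Answer: 564

Derivation:
vaddr = 148 = 0b10010100
Split: l1_idx=4, l2_idx=2, offset=4
L1[4] = 0
L2[0][2] = 70
paddr = 70 * 8 + 4 = 564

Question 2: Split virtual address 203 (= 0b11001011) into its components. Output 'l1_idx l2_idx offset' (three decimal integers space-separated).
vaddr = 203 = 0b11001011
  top 3 bits -> l1_idx = 6
  next 2 bits -> l2_idx = 1
  bottom 3 bits -> offset = 3

Answer: 6 1 3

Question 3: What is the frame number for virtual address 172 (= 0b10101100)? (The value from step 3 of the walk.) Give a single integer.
vaddr = 172: l1_idx=5, l2_idx=1
L1[5] = 2; L2[2][1] = 10

Answer: 10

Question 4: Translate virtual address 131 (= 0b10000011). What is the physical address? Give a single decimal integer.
vaddr = 131 = 0b10000011
Split: l1_idx=4, l2_idx=0, offset=3
L1[4] = 0
L2[0][0] = 72
paddr = 72 * 8 + 3 = 579

Answer: 579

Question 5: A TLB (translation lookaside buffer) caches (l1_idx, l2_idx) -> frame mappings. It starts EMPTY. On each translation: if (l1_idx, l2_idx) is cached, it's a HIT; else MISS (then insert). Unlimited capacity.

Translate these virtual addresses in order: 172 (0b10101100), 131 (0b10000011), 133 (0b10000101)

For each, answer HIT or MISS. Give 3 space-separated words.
Answer: MISS MISS HIT

Derivation:
vaddr=172: (5,1) not in TLB -> MISS, insert
vaddr=131: (4,0) not in TLB -> MISS, insert
vaddr=133: (4,0) in TLB -> HIT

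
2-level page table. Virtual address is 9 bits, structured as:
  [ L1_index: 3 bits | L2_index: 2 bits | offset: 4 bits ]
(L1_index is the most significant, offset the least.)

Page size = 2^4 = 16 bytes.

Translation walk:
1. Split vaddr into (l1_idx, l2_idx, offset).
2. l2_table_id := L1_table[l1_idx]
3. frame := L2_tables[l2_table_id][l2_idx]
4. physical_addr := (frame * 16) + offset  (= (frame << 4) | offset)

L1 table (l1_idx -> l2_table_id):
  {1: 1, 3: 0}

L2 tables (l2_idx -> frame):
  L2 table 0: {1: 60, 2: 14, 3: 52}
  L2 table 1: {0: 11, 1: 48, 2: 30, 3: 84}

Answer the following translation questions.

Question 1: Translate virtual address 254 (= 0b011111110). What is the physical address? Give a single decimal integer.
vaddr = 254 = 0b011111110
Split: l1_idx=3, l2_idx=3, offset=14
L1[3] = 0
L2[0][3] = 52
paddr = 52 * 16 + 14 = 846

Answer: 846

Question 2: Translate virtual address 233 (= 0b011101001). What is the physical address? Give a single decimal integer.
vaddr = 233 = 0b011101001
Split: l1_idx=3, l2_idx=2, offset=9
L1[3] = 0
L2[0][2] = 14
paddr = 14 * 16 + 9 = 233

Answer: 233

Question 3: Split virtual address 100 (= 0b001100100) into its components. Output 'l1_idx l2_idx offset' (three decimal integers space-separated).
vaddr = 100 = 0b001100100
  top 3 bits -> l1_idx = 1
  next 2 bits -> l2_idx = 2
  bottom 4 bits -> offset = 4

Answer: 1 2 4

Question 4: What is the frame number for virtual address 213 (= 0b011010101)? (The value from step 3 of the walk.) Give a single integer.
Answer: 60

Derivation:
vaddr = 213: l1_idx=3, l2_idx=1
L1[3] = 0; L2[0][1] = 60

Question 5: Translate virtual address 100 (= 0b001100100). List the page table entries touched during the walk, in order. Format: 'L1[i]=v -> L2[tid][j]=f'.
Answer: L1[1]=1 -> L2[1][2]=30

Derivation:
vaddr = 100 = 0b001100100
Split: l1_idx=1, l2_idx=2, offset=4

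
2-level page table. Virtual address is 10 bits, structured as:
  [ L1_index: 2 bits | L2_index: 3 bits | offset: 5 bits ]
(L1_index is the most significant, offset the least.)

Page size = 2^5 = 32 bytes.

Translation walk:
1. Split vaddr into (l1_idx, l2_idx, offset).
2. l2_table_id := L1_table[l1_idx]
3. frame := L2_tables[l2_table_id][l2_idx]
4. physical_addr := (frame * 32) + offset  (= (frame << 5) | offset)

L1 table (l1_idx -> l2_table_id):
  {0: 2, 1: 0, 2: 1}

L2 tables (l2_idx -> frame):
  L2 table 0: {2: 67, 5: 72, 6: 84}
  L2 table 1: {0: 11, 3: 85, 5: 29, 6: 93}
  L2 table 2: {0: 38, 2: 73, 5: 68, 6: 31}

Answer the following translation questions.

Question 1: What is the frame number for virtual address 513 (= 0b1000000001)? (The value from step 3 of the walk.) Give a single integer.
vaddr = 513: l1_idx=2, l2_idx=0
L1[2] = 1; L2[1][0] = 11

Answer: 11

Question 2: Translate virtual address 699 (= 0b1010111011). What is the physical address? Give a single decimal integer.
Answer: 955

Derivation:
vaddr = 699 = 0b1010111011
Split: l1_idx=2, l2_idx=5, offset=27
L1[2] = 1
L2[1][5] = 29
paddr = 29 * 32 + 27 = 955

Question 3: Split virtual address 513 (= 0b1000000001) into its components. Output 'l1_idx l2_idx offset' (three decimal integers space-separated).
vaddr = 513 = 0b1000000001
  top 2 bits -> l1_idx = 2
  next 3 bits -> l2_idx = 0
  bottom 5 bits -> offset = 1

Answer: 2 0 1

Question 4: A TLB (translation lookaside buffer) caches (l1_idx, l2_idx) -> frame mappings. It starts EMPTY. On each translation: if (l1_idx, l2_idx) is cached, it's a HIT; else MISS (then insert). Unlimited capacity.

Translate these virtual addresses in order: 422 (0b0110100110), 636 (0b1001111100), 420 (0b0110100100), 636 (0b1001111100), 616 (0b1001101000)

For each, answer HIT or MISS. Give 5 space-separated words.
vaddr=422: (1,5) not in TLB -> MISS, insert
vaddr=636: (2,3) not in TLB -> MISS, insert
vaddr=420: (1,5) in TLB -> HIT
vaddr=636: (2,3) in TLB -> HIT
vaddr=616: (2,3) in TLB -> HIT

Answer: MISS MISS HIT HIT HIT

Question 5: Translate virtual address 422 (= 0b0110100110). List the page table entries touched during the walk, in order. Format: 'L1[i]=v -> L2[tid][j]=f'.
vaddr = 422 = 0b0110100110
Split: l1_idx=1, l2_idx=5, offset=6

Answer: L1[1]=0 -> L2[0][5]=72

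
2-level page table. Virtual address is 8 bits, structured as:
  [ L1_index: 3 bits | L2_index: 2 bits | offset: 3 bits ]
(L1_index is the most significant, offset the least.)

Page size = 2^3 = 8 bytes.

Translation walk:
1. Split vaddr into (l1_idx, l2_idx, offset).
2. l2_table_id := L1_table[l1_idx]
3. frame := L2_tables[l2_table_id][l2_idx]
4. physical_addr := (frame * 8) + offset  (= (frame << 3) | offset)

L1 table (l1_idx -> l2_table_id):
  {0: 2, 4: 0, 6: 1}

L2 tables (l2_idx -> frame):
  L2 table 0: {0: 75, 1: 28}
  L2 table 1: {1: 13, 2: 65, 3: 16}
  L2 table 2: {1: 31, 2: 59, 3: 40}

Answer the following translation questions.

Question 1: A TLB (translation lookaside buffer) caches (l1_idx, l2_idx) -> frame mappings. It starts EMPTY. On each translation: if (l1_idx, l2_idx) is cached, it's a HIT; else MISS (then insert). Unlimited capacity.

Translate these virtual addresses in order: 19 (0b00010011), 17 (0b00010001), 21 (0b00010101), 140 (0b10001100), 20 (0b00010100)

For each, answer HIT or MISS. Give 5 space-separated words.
vaddr=19: (0,2) not in TLB -> MISS, insert
vaddr=17: (0,2) in TLB -> HIT
vaddr=21: (0,2) in TLB -> HIT
vaddr=140: (4,1) not in TLB -> MISS, insert
vaddr=20: (0,2) in TLB -> HIT

Answer: MISS HIT HIT MISS HIT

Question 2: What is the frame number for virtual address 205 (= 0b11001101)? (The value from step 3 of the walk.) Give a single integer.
Answer: 13

Derivation:
vaddr = 205: l1_idx=6, l2_idx=1
L1[6] = 1; L2[1][1] = 13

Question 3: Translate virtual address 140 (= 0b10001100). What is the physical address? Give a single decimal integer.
Answer: 228

Derivation:
vaddr = 140 = 0b10001100
Split: l1_idx=4, l2_idx=1, offset=4
L1[4] = 0
L2[0][1] = 28
paddr = 28 * 8 + 4 = 228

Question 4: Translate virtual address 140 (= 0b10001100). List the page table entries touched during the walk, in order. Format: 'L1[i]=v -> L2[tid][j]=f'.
vaddr = 140 = 0b10001100
Split: l1_idx=4, l2_idx=1, offset=4

Answer: L1[4]=0 -> L2[0][1]=28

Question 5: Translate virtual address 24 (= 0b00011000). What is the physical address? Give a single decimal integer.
vaddr = 24 = 0b00011000
Split: l1_idx=0, l2_idx=3, offset=0
L1[0] = 2
L2[2][3] = 40
paddr = 40 * 8 + 0 = 320

Answer: 320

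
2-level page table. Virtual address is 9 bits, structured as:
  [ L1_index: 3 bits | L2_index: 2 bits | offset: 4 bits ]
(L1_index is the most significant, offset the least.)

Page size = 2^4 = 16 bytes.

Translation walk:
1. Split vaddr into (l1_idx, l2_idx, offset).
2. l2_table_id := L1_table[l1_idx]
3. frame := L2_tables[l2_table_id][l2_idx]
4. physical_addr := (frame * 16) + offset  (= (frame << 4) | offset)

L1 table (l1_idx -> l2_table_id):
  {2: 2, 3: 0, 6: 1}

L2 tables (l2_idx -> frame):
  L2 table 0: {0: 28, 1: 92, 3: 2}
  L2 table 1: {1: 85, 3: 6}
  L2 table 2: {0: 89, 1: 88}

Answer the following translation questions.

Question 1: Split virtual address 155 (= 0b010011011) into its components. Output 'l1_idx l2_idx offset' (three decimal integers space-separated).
Answer: 2 1 11

Derivation:
vaddr = 155 = 0b010011011
  top 3 bits -> l1_idx = 2
  next 2 bits -> l2_idx = 1
  bottom 4 bits -> offset = 11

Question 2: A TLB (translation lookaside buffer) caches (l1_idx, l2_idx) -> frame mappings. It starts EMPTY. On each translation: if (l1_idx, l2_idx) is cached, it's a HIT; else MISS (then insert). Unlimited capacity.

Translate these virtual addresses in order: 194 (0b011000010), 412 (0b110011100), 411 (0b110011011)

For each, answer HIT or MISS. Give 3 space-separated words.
Answer: MISS MISS HIT

Derivation:
vaddr=194: (3,0) not in TLB -> MISS, insert
vaddr=412: (6,1) not in TLB -> MISS, insert
vaddr=411: (6,1) in TLB -> HIT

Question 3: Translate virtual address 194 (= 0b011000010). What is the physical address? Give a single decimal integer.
vaddr = 194 = 0b011000010
Split: l1_idx=3, l2_idx=0, offset=2
L1[3] = 0
L2[0][0] = 28
paddr = 28 * 16 + 2 = 450

Answer: 450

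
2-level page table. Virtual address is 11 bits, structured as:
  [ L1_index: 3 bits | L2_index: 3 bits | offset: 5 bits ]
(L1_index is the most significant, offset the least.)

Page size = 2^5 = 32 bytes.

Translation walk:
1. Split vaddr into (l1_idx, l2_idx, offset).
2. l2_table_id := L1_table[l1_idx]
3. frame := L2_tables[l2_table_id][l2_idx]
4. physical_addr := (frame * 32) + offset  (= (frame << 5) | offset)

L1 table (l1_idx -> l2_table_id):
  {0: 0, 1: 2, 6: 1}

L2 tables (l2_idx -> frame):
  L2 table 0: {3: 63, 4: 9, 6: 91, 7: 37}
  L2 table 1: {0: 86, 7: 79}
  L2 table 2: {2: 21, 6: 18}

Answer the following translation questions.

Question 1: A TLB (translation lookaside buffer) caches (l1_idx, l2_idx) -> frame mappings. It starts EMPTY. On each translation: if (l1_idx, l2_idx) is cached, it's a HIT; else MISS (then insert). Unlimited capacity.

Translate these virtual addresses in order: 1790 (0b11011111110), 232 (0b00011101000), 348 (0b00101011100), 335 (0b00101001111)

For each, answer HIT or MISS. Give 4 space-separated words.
Answer: MISS MISS MISS HIT

Derivation:
vaddr=1790: (6,7) not in TLB -> MISS, insert
vaddr=232: (0,7) not in TLB -> MISS, insert
vaddr=348: (1,2) not in TLB -> MISS, insert
vaddr=335: (1,2) in TLB -> HIT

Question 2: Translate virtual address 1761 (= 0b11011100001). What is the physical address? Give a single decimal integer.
Answer: 2529

Derivation:
vaddr = 1761 = 0b11011100001
Split: l1_idx=6, l2_idx=7, offset=1
L1[6] = 1
L2[1][7] = 79
paddr = 79 * 32 + 1 = 2529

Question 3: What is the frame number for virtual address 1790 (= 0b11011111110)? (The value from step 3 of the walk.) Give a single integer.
Answer: 79

Derivation:
vaddr = 1790: l1_idx=6, l2_idx=7
L1[6] = 1; L2[1][7] = 79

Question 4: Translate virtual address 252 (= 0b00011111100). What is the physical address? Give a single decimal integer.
Answer: 1212

Derivation:
vaddr = 252 = 0b00011111100
Split: l1_idx=0, l2_idx=7, offset=28
L1[0] = 0
L2[0][7] = 37
paddr = 37 * 32 + 28 = 1212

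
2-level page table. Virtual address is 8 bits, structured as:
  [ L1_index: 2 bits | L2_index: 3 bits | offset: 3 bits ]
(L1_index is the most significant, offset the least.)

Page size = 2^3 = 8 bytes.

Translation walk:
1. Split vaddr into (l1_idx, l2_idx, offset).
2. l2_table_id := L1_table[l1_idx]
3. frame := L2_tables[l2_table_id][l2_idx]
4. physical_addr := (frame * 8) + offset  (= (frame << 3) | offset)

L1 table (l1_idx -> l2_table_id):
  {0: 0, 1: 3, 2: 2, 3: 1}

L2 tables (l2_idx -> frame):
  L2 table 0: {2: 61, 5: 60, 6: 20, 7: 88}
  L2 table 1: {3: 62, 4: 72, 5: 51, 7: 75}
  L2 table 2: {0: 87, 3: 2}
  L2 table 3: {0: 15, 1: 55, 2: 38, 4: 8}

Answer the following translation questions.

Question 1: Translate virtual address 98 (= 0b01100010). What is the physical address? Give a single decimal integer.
vaddr = 98 = 0b01100010
Split: l1_idx=1, l2_idx=4, offset=2
L1[1] = 3
L2[3][4] = 8
paddr = 8 * 8 + 2 = 66

Answer: 66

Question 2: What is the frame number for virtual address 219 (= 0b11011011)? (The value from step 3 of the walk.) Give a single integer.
vaddr = 219: l1_idx=3, l2_idx=3
L1[3] = 1; L2[1][3] = 62

Answer: 62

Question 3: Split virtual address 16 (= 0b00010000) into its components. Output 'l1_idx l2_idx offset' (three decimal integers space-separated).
Answer: 0 2 0

Derivation:
vaddr = 16 = 0b00010000
  top 2 bits -> l1_idx = 0
  next 3 bits -> l2_idx = 2
  bottom 3 bits -> offset = 0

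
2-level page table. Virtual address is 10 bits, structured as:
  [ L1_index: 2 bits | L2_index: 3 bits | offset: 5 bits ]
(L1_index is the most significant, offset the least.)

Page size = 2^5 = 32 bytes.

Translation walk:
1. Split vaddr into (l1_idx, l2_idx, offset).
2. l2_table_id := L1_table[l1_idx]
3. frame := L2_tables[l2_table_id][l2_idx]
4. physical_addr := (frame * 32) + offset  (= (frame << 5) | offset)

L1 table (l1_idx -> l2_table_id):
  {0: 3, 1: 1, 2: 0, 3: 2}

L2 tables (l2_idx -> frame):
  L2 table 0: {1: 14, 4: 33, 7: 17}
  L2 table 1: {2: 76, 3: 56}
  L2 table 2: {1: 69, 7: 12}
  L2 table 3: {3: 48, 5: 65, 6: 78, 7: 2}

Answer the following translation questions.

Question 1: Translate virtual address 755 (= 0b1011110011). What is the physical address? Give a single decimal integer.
Answer: 563

Derivation:
vaddr = 755 = 0b1011110011
Split: l1_idx=2, l2_idx=7, offset=19
L1[2] = 0
L2[0][7] = 17
paddr = 17 * 32 + 19 = 563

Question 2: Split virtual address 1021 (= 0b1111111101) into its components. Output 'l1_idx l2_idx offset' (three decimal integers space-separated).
vaddr = 1021 = 0b1111111101
  top 2 bits -> l1_idx = 3
  next 3 bits -> l2_idx = 7
  bottom 5 bits -> offset = 29

Answer: 3 7 29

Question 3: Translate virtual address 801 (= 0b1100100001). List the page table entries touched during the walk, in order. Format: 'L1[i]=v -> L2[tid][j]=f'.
Answer: L1[3]=2 -> L2[2][1]=69

Derivation:
vaddr = 801 = 0b1100100001
Split: l1_idx=3, l2_idx=1, offset=1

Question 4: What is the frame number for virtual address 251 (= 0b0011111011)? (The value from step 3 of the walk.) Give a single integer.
Answer: 2

Derivation:
vaddr = 251: l1_idx=0, l2_idx=7
L1[0] = 3; L2[3][7] = 2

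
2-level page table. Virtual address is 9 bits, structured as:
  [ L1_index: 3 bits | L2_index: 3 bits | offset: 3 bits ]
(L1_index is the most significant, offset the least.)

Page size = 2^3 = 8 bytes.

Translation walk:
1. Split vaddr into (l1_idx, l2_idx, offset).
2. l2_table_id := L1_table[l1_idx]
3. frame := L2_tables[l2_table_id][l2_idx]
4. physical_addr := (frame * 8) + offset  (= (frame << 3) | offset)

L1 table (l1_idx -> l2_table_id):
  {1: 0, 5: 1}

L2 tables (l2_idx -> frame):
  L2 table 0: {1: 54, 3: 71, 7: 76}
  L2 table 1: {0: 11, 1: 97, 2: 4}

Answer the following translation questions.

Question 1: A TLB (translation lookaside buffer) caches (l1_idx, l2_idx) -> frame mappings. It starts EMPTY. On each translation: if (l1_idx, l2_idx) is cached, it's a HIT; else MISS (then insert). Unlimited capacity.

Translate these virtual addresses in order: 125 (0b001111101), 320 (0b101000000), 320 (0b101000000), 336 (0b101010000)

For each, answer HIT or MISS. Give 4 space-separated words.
Answer: MISS MISS HIT MISS

Derivation:
vaddr=125: (1,7) not in TLB -> MISS, insert
vaddr=320: (5,0) not in TLB -> MISS, insert
vaddr=320: (5,0) in TLB -> HIT
vaddr=336: (5,2) not in TLB -> MISS, insert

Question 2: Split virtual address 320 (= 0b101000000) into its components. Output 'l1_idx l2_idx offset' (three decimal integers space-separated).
vaddr = 320 = 0b101000000
  top 3 bits -> l1_idx = 5
  next 3 bits -> l2_idx = 0
  bottom 3 bits -> offset = 0

Answer: 5 0 0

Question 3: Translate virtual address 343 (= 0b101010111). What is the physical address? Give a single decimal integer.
Answer: 39

Derivation:
vaddr = 343 = 0b101010111
Split: l1_idx=5, l2_idx=2, offset=7
L1[5] = 1
L2[1][2] = 4
paddr = 4 * 8 + 7 = 39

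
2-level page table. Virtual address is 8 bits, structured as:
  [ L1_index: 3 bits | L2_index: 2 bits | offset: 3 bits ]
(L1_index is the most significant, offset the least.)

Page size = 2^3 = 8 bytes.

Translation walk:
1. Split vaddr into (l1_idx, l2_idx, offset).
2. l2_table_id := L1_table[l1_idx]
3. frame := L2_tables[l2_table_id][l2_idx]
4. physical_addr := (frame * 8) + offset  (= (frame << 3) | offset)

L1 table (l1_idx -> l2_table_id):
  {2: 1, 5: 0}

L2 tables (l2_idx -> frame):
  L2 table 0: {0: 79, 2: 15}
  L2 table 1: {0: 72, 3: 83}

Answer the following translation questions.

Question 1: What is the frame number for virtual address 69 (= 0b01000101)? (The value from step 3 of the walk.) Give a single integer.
Answer: 72

Derivation:
vaddr = 69: l1_idx=2, l2_idx=0
L1[2] = 1; L2[1][0] = 72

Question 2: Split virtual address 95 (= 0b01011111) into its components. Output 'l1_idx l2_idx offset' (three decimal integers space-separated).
Answer: 2 3 7

Derivation:
vaddr = 95 = 0b01011111
  top 3 bits -> l1_idx = 2
  next 2 bits -> l2_idx = 3
  bottom 3 bits -> offset = 7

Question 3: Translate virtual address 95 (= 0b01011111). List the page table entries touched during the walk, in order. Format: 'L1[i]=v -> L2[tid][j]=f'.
Answer: L1[2]=1 -> L2[1][3]=83

Derivation:
vaddr = 95 = 0b01011111
Split: l1_idx=2, l2_idx=3, offset=7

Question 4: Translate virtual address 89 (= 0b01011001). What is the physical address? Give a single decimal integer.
Answer: 665

Derivation:
vaddr = 89 = 0b01011001
Split: l1_idx=2, l2_idx=3, offset=1
L1[2] = 1
L2[1][3] = 83
paddr = 83 * 8 + 1 = 665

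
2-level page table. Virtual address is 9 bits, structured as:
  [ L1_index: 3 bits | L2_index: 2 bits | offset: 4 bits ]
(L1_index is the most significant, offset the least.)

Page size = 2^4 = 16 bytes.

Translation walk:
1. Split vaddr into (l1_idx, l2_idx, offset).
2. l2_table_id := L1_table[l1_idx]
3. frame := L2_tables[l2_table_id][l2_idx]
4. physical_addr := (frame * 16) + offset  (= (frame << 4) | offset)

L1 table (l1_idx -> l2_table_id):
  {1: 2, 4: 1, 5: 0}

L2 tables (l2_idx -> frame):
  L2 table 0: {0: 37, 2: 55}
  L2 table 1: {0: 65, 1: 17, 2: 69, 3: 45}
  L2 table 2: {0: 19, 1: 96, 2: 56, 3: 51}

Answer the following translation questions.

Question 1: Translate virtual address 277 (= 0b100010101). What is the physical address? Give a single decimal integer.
Answer: 277

Derivation:
vaddr = 277 = 0b100010101
Split: l1_idx=4, l2_idx=1, offset=5
L1[4] = 1
L2[1][1] = 17
paddr = 17 * 16 + 5 = 277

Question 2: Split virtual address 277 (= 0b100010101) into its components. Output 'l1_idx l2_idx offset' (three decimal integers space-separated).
Answer: 4 1 5

Derivation:
vaddr = 277 = 0b100010101
  top 3 bits -> l1_idx = 4
  next 2 bits -> l2_idx = 1
  bottom 4 bits -> offset = 5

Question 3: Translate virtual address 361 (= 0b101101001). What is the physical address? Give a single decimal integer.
Answer: 889

Derivation:
vaddr = 361 = 0b101101001
Split: l1_idx=5, l2_idx=2, offset=9
L1[5] = 0
L2[0][2] = 55
paddr = 55 * 16 + 9 = 889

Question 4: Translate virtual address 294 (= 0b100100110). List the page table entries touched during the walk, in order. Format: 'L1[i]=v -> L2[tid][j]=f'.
Answer: L1[4]=1 -> L2[1][2]=69

Derivation:
vaddr = 294 = 0b100100110
Split: l1_idx=4, l2_idx=2, offset=6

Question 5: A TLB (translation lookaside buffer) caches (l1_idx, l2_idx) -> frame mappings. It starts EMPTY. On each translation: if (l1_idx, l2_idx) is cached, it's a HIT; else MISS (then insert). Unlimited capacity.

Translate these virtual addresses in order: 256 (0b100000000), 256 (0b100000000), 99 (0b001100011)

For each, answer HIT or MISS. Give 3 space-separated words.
Answer: MISS HIT MISS

Derivation:
vaddr=256: (4,0) not in TLB -> MISS, insert
vaddr=256: (4,0) in TLB -> HIT
vaddr=99: (1,2) not in TLB -> MISS, insert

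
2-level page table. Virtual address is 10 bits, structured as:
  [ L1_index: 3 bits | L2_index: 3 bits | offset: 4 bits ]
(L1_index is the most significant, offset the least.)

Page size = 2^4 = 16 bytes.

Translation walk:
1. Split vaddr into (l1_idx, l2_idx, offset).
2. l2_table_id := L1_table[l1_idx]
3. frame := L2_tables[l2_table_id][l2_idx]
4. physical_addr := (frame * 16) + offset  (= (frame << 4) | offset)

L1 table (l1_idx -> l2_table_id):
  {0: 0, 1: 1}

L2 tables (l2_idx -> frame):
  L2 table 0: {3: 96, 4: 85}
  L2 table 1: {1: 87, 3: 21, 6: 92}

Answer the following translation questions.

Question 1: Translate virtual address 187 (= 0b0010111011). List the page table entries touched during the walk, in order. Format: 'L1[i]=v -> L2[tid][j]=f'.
Answer: L1[1]=1 -> L2[1][3]=21

Derivation:
vaddr = 187 = 0b0010111011
Split: l1_idx=1, l2_idx=3, offset=11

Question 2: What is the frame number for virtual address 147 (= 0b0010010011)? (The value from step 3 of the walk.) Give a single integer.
Answer: 87

Derivation:
vaddr = 147: l1_idx=1, l2_idx=1
L1[1] = 1; L2[1][1] = 87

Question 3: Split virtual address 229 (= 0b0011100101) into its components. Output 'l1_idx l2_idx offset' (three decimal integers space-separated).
Answer: 1 6 5

Derivation:
vaddr = 229 = 0b0011100101
  top 3 bits -> l1_idx = 1
  next 3 bits -> l2_idx = 6
  bottom 4 bits -> offset = 5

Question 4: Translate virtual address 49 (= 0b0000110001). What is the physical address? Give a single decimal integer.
Answer: 1537

Derivation:
vaddr = 49 = 0b0000110001
Split: l1_idx=0, l2_idx=3, offset=1
L1[0] = 0
L2[0][3] = 96
paddr = 96 * 16 + 1 = 1537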